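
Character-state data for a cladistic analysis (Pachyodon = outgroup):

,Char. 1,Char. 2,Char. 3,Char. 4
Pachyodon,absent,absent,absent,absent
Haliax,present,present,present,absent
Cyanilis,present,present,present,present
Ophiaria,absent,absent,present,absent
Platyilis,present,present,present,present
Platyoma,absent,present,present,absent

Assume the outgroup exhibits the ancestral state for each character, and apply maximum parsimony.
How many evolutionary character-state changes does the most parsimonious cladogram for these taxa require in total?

4

The outgroup has state 'absent' for every character, so 'present' is the derived state throughout.
Only Cyanilis, Haliax, and Platyilis show the derived state 'present' for Char. 1, supporting them as a clade.
Char. 2 (derived state 'present') is shared by Cyanilis, Haliax, Platyilis, and Platyoma — a synapomorphy uniting that clade.
Char. 3 (derived state 'present') is shared by all ingroup taxa — unites the whole ingroup.
Char. 4 (derived state 'present') is shared by Cyanilis and Platyilis — a synapomorphy uniting that clade.
Most parsimonious ingroup topology: (((Haliax,(Cyanilis,Platyilis)),Platyoma),Ophiaria).
Changes per character on this tree: Char. 1: 1; Char. 2: 1; Char. 3: 1; Char. 4: 1.
Total = 4.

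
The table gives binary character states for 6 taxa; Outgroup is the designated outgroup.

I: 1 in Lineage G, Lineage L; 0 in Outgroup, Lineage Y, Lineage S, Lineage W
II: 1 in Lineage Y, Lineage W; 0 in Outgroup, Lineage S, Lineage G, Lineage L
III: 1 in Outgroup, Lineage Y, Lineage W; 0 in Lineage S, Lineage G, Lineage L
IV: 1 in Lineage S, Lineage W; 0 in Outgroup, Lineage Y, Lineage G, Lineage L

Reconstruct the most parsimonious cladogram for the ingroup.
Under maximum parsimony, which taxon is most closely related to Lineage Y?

Lineage W

Character polarity is set by the outgroup: the derived state is whichever differs from the outgroup's state, so for III the derived state is '0', and for the remaining characters it is '1'.
I (derived state '1') is shared by Lineage G and Lineage L — a synapomorphy uniting that clade.
Only Lineage W and Lineage Y show the derived state '1' for II, supporting them as a clade.
III (derived state '0') is shared by Lineage G, Lineage L, and Lineage S — a synapomorphy uniting that clade.
IV groups Lineage S and Lineage W, which is incompatible with the clades supported by the remaining characters; treating it as convergent (homoplasy) costs fewer steps than any alternative tree.
Most parsimonious ingroup topology: ((Lineage Y,Lineage W),(Lineage S,(Lineage G,Lineage L))).
Lineage Y and Lineage W form a cherry on this tree, so they are sister taxa.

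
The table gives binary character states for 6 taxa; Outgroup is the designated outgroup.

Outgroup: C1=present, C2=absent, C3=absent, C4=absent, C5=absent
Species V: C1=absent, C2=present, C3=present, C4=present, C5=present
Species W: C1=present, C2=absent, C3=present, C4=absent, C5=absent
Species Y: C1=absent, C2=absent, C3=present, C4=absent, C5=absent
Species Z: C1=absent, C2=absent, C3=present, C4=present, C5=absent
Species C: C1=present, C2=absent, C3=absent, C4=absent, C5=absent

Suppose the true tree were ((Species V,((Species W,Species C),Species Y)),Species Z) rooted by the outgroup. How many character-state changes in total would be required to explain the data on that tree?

Map each character onto ((Species V,((Species W,Species C),Species Y)),Species Z) (rooted by Outgroup) and count the minimum state changes it requires (Fitch parsimony):
C1: 2; C2: 1; C3: 2; C4: 2; C5: 1.
Total tree length = 8.

8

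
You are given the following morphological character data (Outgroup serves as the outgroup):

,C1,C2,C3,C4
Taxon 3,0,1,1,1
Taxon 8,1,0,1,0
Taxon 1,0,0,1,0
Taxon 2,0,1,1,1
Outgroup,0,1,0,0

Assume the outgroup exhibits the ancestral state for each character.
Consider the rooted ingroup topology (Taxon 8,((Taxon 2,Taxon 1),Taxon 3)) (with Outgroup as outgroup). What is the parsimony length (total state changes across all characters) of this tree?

Map each character onto (Taxon 8,((Taxon 2,Taxon 1),Taxon 3)) (rooted by Outgroup) and count the minimum state changes it requires (Fitch parsimony):
C1: 1; C2: 2; C3: 1; C4: 2.
Total tree length = 6.

6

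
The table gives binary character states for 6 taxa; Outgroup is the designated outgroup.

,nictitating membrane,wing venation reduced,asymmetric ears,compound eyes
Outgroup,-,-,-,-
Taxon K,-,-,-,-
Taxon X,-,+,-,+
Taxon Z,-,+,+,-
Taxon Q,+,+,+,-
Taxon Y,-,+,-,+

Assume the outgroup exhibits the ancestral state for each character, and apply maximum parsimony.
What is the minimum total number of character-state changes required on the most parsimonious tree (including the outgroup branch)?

4

The outgroup has state '-' for every character, so '+' is the derived state throughout.
nictitating membrane (derived state '+') is unique to Taxon Q (autapomorphy; uninformative for grouping).
Only Taxon Q, Taxon X, Taxon Y, and Taxon Z show the derived state '+' for wing venation reduced, supporting them as a clade.
asymmetric ears: derived state '+' in Taxon Q and Taxon Z only — synapomorphy for {Taxon Q, Taxon Z}.
Only Taxon X and Taxon Y show the derived state '+' for compound eyes, supporting them as a clade.
Most parsimonious ingroup topology: (Taxon K,((Taxon X,Taxon Y),(Taxon Z,Taxon Q))).
Changes per character on this tree: nictitating membrane: 1; wing venation reduced: 1; asymmetric ears: 1; compound eyes: 1.
Total = 4.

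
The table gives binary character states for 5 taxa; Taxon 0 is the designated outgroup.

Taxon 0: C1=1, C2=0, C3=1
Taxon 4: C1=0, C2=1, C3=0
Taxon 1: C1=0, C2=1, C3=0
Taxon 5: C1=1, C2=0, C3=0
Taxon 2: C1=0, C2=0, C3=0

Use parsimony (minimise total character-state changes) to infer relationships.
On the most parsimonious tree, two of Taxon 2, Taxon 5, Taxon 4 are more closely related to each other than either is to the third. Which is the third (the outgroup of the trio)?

Character polarity is set by the outgroup: the derived state is whichever differs from the outgroup's state, so for C1, C3 the derived state is '0', and for the remaining characters it is '1'.
C1 (derived state '0') is shared by Taxon 1, Taxon 2, and Taxon 4 — a synapomorphy uniting that clade.
Only Taxon 1 and Taxon 4 show the derived state '1' for C2, supporting them as a clade.
C3 (derived state '0') is shared by all ingroup taxa — unites the whole ingroup.
Most parsimonious ingroup topology: (((Taxon 4,Taxon 1),Taxon 2),Taxon 5).
Taxon 4 and Taxon 2 share a more recent common ancestor with each other than either does with Taxon 5, so Taxon 5 is the least closely related of the three.

Taxon 5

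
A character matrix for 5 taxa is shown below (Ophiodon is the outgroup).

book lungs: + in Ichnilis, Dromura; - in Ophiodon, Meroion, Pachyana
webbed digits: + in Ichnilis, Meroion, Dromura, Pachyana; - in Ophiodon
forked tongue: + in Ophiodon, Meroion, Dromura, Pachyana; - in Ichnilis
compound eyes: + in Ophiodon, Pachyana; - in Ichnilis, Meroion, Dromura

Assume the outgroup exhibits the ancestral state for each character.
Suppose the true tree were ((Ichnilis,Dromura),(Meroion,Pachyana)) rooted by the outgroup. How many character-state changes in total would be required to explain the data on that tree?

5

Map each character onto ((Ichnilis,Dromura),(Meroion,Pachyana)) (rooted by Ophiodon) and count the minimum state changes it requires (Fitch parsimony):
book lungs: 1; webbed digits: 1; forked tongue: 1; compound eyes: 2.
Total tree length = 5.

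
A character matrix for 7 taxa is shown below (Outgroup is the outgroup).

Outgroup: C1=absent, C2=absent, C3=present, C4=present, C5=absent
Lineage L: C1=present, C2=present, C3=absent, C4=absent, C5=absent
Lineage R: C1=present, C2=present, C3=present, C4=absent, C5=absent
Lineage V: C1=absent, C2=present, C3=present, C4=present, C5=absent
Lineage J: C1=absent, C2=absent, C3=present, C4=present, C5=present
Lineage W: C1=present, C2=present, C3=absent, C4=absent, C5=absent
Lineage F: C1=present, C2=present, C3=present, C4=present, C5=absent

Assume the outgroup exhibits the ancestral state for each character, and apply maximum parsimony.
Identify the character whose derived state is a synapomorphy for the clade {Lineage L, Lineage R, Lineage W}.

C4

Character polarity is set by the outgroup: the derived state is whichever differs from the outgroup's state, so for C3, C4 the derived state is 'absent', and for the remaining characters it is 'present'.
Only Lineage F, Lineage L, Lineage R, and Lineage W show the derived state 'present' for C1, supporting them as a clade.
C2 (derived state 'present') is shared by Lineage F, Lineage L, Lineage R, Lineage V, and Lineage W — a synapomorphy uniting that clade.
C3: derived state 'absent' in Lineage L and Lineage W only — synapomorphy for {Lineage L, Lineage W}.
C4 (derived state 'absent') is shared by Lineage L, Lineage R, and Lineage W — a synapomorphy uniting that clade.
C5 (derived state 'present') is unique to Lineage J (autapomorphy; uninformative for grouping).
Most parsimonious ingroup topology: (((((Lineage L,Lineage W),Lineage R),Lineage F),Lineage V),Lineage J).
The clade {Lineage L, Lineage R, Lineage W} is supported by C4: its derived state 'absent' occurs in exactly those taxa and in no other taxon (including the outgroup).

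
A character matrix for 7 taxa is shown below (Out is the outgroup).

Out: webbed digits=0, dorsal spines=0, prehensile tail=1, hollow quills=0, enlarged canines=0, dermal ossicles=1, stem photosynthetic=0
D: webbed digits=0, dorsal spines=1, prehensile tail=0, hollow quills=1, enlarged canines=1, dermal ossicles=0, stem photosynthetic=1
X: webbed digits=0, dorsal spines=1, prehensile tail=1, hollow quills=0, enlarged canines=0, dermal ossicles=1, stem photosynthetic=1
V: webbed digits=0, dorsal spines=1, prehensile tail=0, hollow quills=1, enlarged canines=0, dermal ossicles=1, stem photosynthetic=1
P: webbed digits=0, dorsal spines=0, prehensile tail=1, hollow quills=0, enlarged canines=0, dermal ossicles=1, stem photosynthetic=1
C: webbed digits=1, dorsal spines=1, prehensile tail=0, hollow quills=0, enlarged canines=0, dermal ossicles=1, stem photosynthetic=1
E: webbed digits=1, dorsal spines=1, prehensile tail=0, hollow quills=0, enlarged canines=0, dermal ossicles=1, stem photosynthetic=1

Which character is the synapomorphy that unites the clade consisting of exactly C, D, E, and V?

Character polarity is set by the outgroup: the derived state is whichever differs from the outgroup's state, so for prehensile tail, dermal ossicles the derived state is '0', and for the remaining characters it is '1'.
Only C and E show the derived state '1' for webbed digits, supporting them as a clade.
dorsal spines: derived state '1' in C, D, E, V, and X only — synapomorphy for {C, D, E, V, X}.
prehensile tail (derived state '0') is shared by C, D, E, and V — a synapomorphy uniting that clade.
Only D and V show the derived state '1' for hollow quills, supporting them as a clade.
enlarged canines (derived state '1') is unique to D (autapomorphy; uninformative for grouping).
dermal ossicles: derived state '0' in D only — an autapomorphy, so it tells us nothing about relationships among taxa.
All ingroup taxa share the derived state '1' for stem photosynthetic; it defines the ingroup but does not resolve relationships within it.
Most parsimonious ingroup topology: ((((D,V),(C,E)),X),P).
The clade {C, D, E, V} is supported by prehensile tail: its derived state '0' occurs in exactly those taxa and in no other taxon (including the outgroup).

prehensile tail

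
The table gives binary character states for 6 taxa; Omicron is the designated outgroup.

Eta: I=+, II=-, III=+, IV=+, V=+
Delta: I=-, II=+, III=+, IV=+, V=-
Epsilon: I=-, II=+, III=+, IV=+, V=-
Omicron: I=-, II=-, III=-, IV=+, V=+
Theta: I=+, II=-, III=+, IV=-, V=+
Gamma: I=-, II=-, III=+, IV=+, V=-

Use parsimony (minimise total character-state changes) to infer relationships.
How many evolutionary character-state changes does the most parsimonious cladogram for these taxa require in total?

5

Character polarity is set by the outgroup: the derived state is whichever differs from the outgroup's state, so for IV, V the derived state is '-', and for the remaining characters it is '+'.
I (derived state '+') is shared by Eta and Theta — a synapomorphy uniting that clade.
II: derived state '+' in Delta and Epsilon only — synapomorphy for {Delta, Epsilon}.
All ingroup taxa share the derived state '+' for III; it defines the ingroup but does not resolve relationships within it.
IV: derived state '-' in Theta only — an autapomorphy, so it tells us nothing about relationships among taxa.
Only Delta, Epsilon, and Gamma show the derived state '-' for V, supporting them as a clade.
Most parsimonious ingroup topology: ((Theta,Eta),(Gamma,(Epsilon,Delta))).
Changes per character on this tree: I: 1; II: 1; III: 1; IV: 1; V: 1.
Total = 5.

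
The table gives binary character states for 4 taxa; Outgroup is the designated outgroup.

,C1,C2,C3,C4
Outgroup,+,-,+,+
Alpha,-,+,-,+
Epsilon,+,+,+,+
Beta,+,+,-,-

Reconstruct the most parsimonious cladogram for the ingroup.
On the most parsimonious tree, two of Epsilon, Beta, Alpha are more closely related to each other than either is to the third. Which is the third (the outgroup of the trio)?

Character polarity is set by the outgroup: the derived state is whichever differs from the outgroup's state, so for C1, C3, C4 the derived state is '-', and for the remaining characters it is '+'.
C1 (derived state '-') is unique to Alpha (autapomorphy; uninformative for grouping).
All ingroup taxa share the derived state '+' for C2; it defines the ingroup but does not resolve relationships within it.
C3: derived state '-' in Alpha and Beta only — synapomorphy for {Alpha, Beta}.
C4 (derived state '-') is unique to Beta (autapomorphy; uninformative for grouping).
Most parsimonious ingroup topology: ((Beta,Alpha),Epsilon).
Beta and Alpha share a more recent common ancestor with each other than either does with Epsilon, so Epsilon is the least closely related of the three.

Epsilon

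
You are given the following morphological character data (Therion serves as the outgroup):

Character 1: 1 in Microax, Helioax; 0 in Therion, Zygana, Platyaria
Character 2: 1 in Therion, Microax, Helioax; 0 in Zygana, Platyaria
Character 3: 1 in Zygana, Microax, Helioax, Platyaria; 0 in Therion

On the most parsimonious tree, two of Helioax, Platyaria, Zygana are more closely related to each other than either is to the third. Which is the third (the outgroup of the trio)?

Helioax

Character polarity is set by the outgroup: the derived state is whichever differs from the outgroup's state, so for Character 2 the derived state is '0', and for the remaining characters it is '1'.
Only Helioax and Microax show the derived state '1' for Character 1, supporting them as a clade.
Only Platyaria and Zygana show the derived state '0' for Character 2, supporting them as a clade.
Character 3 (derived state '1') is shared by all ingroup taxa — unites the whole ingroup.
Most parsimonious ingroup topology: ((Zygana,Platyaria),(Microax,Helioax)).
Platyaria and Zygana share a more recent common ancestor with each other than either does with Helioax, so Helioax is the least closely related of the three.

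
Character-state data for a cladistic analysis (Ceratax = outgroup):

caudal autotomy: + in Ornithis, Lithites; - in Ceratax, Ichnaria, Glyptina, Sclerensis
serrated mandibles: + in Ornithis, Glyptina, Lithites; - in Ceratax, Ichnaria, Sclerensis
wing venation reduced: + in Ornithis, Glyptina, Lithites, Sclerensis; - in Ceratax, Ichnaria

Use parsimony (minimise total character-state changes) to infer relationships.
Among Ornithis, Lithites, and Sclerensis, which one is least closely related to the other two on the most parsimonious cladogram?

The outgroup has state '-' for every character, so '+' is the derived state throughout.
Only Lithites and Ornithis show the derived state '+' for caudal autotomy, supporting them as a clade.
serrated mandibles (derived state '+') is shared by Glyptina, Lithites, and Ornithis — a synapomorphy uniting that clade.
wing venation reduced (derived state '+') is shared by Glyptina, Lithites, Ornithis, and Sclerensis — a synapomorphy uniting that clade.
Most parsimonious ingroup topology: (Ichnaria,(((Ornithis,Lithites),Glyptina),Sclerensis)).
Ornithis and Lithites share a more recent common ancestor with each other than either does with Sclerensis, so Sclerensis is the least closely related of the three.

Sclerensis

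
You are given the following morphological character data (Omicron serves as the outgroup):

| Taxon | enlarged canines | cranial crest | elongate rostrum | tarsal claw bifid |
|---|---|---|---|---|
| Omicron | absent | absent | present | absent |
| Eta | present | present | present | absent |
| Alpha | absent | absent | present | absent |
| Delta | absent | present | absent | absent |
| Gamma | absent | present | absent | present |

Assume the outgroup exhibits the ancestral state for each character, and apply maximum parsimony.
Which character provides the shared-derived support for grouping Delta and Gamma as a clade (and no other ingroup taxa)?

Character polarity is set by the outgroup: the derived state is whichever differs from the outgroup's state, so for elongate rostrum the derived state is 'absent', and for the remaining characters it is 'present'.
enlarged canines (derived state 'present') is unique to Eta (autapomorphy; uninformative for grouping).
cranial crest: derived state 'present' in Delta, Eta, and Gamma only — synapomorphy for {Delta, Eta, Gamma}.
elongate rostrum: derived state 'absent' in Delta and Gamma only — synapomorphy for {Delta, Gamma}.
tarsal claw bifid: derived state 'present' in Gamma only — an autapomorphy, so it tells us nothing about relationships among taxa.
Most parsimonious ingroup topology: ((Eta,(Delta,Gamma)),Alpha).
The clade {Delta, Gamma} is supported by elongate rostrum: its derived state 'absent' occurs in exactly those taxa and in no other taxon (including the outgroup).

elongate rostrum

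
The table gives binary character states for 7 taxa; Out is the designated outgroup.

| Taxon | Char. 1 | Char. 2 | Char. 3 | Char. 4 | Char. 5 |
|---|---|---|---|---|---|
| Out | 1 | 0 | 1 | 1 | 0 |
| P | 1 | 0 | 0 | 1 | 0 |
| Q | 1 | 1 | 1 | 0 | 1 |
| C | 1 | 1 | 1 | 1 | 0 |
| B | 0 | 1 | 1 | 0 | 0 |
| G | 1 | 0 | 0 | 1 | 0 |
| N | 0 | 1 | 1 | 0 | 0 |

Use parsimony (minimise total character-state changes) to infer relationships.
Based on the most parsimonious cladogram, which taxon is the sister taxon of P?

G

Character polarity is set by the outgroup: the derived state is whichever differs from the outgroup's state, so for Char. 1, Char. 3, Char. 4 the derived state is '0', and for the remaining characters it is '1'.
Char. 1 (derived state '0') is shared by B and N — a synapomorphy uniting that clade.
Char. 2 (derived state '1') is shared by B, C, N, and Q — a synapomorphy uniting that clade.
Char. 3: derived state '0' in G and P only — synapomorphy for {G, P}.
Only B, N, and Q show the derived state '0' for Char. 4, supporting them as a clade.
Char. 5: derived state '1' in Q only — an autapomorphy, so it tells us nothing about relationships among taxa.
Most parsimonious ingroup topology: ((P,G),((Q,(B,N)),C)).
P and G form a cherry on this tree, so they are sister taxa.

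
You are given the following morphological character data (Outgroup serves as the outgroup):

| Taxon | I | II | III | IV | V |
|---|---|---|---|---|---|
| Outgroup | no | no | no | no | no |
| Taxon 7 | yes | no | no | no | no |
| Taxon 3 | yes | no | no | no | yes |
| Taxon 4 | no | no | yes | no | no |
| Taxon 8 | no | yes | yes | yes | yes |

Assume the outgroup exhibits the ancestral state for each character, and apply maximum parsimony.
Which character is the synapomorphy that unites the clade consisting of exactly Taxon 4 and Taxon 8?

The outgroup has state 'no' for every character, so 'yes' is the derived state throughout.
Only Taxon 3 and Taxon 7 show the derived state 'yes' for I, supporting them as a clade.
II: derived state 'yes' in Taxon 8 only — an autapomorphy, so it tells us nothing about relationships among taxa.
III: derived state 'yes' in Taxon 4 and Taxon 8 only — synapomorphy for {Taxon 4, Taxon 8}.
IV (derived state 'yes') is unique to Taxon 8 (autapomorphy; uninformative for grouping).
V groups Taxon 3 and Taxon 8, which is incompatible with the clades supported by the remaining characters; treating it as convergent (homoplasy) costs fewer steps than any alternative tree.
Most parsimonious ingroup topology: ((Taxon 3,Taxon 7),(Taxon 4,Taxon 8)).
The clade {Taxon 4, Taxon 8} is supported by III: its derived state 'yes' occurs in exactly those taxa and in no other taxon (including the outgroup).

III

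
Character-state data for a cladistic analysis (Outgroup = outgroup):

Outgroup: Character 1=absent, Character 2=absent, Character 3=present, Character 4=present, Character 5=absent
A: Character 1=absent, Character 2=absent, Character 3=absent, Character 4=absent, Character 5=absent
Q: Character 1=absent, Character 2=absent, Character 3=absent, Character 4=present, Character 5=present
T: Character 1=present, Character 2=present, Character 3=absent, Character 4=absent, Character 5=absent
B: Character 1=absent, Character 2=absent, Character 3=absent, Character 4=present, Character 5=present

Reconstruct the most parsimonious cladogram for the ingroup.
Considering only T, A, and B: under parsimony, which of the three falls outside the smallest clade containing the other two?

Character polarity is set by the outgroup: the derived state is whichever differs from the outgroup's state, so for Character 3, Character 4 the derived state is 'absent', and for the remaining characters it is 'present'.
Character 1 (derived state 'present') is unique to T (autapomorphy; uninformative for grouping).
Character 2 (derived state 'present') is unique to T (autapomorphy; uninformative for grouping).
Character 3 (derived state 'absent') is shared by all ingroup taxa — unites the whole ingroup.
Character 4: derived state 'absent' in A and T only — synapomorphy for {A, T}.
Character 5 (derived state 'present') is shared by B and Q — a synapomorphy uniting that clade.
Most parsimonious ingroup topology: ((A,T),(Q,B)).
A and T share a more recent common ancestor with each other than either does with B, so B is the least closely related of the three.

B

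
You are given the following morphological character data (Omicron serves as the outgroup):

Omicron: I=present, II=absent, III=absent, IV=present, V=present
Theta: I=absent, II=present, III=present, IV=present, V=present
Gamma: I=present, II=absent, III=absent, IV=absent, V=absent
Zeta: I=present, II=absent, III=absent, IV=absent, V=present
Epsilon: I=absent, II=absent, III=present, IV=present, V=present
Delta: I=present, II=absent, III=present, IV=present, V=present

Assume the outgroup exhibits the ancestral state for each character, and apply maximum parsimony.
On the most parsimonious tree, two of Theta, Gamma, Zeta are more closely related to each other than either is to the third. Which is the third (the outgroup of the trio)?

Theta

Character polarity is set by the outgroup: the derived state is whichever differs from the outgroup's state, so for I, IV, V the derived state is 'absent', and for the remaining characters it is 'present'.
I: derived state 'absent' in Epsilon and Theta only — synapomorphy for {Epsilon, Theta}.
II (derived state 'present') is unique to Theta (autapomorphy; uninformative for grouping).
Only Delta, Epsilon, and Theta show the derived state 'present' for III, supporting them as a clade.
IV: derived state 'absent' in Gamma and Zeta only — synapomorphy for {Gamma, Zeta}.
V: derived state 'absent' in Gamma only — an autapomorphy, so it tells us nothing about relationships among taxa.
Most parsimonious ingroup topology: (((Theta,Epsilon),Delta),(Gamma,Zeta)).
Gamma and Zeta share a more recent common ancestor with each other than either does with Theta, so Theta is the least closely related of the three.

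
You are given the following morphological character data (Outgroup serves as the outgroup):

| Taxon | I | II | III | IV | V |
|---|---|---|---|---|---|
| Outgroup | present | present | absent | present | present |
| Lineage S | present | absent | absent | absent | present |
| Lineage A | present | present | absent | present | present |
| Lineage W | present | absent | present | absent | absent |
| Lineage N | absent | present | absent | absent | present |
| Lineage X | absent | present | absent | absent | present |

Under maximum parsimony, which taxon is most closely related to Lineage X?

Character polarity is set by the outgroup: the derived state is whichever differs from the outgroup's state, so for I, II, IV, V the derived state is 'absent', and for the remaining characters it is 'present'.
Only Lineage N and Lineage X show the derived state 'absent' for I, supporting them as a clade.
II (derived state 'absent') is shared by Lineage S and Lineage W — a synapomorphy uniting that clade.
III: derived state 'present' in Lineage W only — an autapomorphy, so it tells us nothing about relationships among taxa.
IV (derived state 'absent') is shared by Lineage N, Lineage S, Lineage W, and Lineage X — a synapomorphy uniting that clade.
V: derived state 'absent' in Lineage W only — an autapomorphy, so it tells us nothing about relationships among taxa.
Most parsimonious ingroup topology: (((Lineage S,Lineage W),(Lineage N,Lineage X)),Lineage A).
Lineage X and Lineage N form a cherry on this tree, so they are sister taxa.

Lineage N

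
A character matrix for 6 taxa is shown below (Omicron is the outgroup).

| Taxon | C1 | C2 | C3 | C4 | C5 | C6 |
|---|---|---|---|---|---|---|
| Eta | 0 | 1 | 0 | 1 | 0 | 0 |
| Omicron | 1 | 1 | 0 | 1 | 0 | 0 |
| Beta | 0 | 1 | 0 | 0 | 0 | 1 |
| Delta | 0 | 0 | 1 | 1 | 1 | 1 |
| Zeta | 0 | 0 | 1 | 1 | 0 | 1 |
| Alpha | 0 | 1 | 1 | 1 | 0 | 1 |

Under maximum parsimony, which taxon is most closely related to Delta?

Character polarity is set by the outgroup: the derived state is whichever differs from the outgroup's state, so for C1, C2, C4 the derived state is '0', and for the remaining characters it is '1'.
C1 (derived state '0') is shared by all ingroup taxa — unites the whole ingroup.
Only Delta and Zeta show the derived state '0' for C2, supporting them as a clade.
Only Alpha, Delta, and Zeta show the derived state '1' for C3, supporting them as a clade.
C4 (derived state '0') is unique to Beta (autapomorphy; uninformative for grouping).
C5: derived state '1' in Delta only — an autapomorphy, so it tells us nothing about relationships among taxa.
Only Alpha, Beta, Delta, and Zeta show the derived state '1' for C6, supporting them as a clade.
Most parsimonious ingroup topology: ((((Zeta,Delta),Alpha),Beta),Eta).
Delta and Zeta form a cherry on this tree, so they are sister taxa.

Zeta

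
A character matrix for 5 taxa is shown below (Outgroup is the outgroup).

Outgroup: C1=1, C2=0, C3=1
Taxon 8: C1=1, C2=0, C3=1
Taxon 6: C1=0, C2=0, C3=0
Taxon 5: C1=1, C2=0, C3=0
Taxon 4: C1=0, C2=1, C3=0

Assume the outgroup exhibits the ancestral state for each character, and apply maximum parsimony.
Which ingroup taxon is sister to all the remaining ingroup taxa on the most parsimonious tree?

Taxon 8

Character polarity is set by the outgroup: the derived state is whichever differs from the outgroup's state, so for C1, C3 the derived state is '0', and for the remaining characters it is '1'.
Only Taxon 4 and Taxon 6 show the derived state '0' for C1, supporting them as a clade.
C2: derived state '1' in Taxon 4 only — an autapomorphy, so it tells us nothing about relationships among taxa.
Only Taxon 4, Taxon 5, and Taxon 6 show the derived state '0' for C3, supporting them as a clade.
Most parsimonious ingroup topology: (Taxon 8,((Taxon 6,Taxon 4),Taxon 5)).
Taxon 8 is sister to the clade containing all other ingroup taxa, so it is the earliest-diverging (most basal) ingroup lineage.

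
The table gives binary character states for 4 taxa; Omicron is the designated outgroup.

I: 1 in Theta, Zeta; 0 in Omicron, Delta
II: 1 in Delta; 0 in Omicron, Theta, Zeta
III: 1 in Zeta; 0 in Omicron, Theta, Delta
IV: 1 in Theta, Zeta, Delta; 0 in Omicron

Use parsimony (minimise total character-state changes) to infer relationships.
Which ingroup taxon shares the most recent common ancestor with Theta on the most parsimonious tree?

Zeta

The outgroup has state '0' for every character, so '1' is the derived state throughout.
I: derived state '1' in Theta and Zeta only — synapomorphy for {Theta, Zeta}.
II (derived state '1') is unique to Delta (autapomorphy; uninformative for grouping).
III (derived state '1') is unique to Zeta (autapomorphy; uninformative for grouping).
All ingroup taxa share the derived state '1' for IV; it defines the ingroup but does not resolve relationships within it.
Most parsimonious ingroup topology: ((Zeta,Theta),Delta).
Theta and Zeta form a cherry on this tree, so they are sister taxa.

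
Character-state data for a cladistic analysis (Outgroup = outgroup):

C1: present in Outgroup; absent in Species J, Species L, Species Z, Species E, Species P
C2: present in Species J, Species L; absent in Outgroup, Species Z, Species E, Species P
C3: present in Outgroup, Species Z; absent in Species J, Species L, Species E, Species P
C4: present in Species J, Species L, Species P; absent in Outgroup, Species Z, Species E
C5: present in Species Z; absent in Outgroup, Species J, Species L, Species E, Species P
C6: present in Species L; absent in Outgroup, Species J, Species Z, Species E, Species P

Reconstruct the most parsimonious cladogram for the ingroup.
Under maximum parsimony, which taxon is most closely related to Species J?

Species L

Character polarity is set by the outgroup: the derived state is whichever differs from the outgroup's state, so for C1, C3 the derived state is 'absent', and for the remaining characters it is 'present'.
All ingroup taxa share the derived state 'absent' for C1; it defines the ingroup but does not resolve relationships within it.
Only Species J and Species L show the derived state 'present' for C2, supporting them as a clade.
C3 (derived state 'absent') is shared by Species E, Species J, Species L, and Species P — a synapomorphy uniting that clade.
C4: derived state 'present' in Species J, Species L, and Species P only — synapomorphy for {Species J, Species L, Species P}.
C5: derived state 'present' in Species Z only — an autapomorphy, so it tells us nothing about relationships among taxa.
C6: derived state 'present' in Species L only — an autapomorphy, so it tells us nothing about relationships among taxa.
Most parsimonious ingroup topology: ((((Species J,Species L),Species P),Species E),Species Z).
Species J and Species L form a cherry on this tree, so they are sister taxa.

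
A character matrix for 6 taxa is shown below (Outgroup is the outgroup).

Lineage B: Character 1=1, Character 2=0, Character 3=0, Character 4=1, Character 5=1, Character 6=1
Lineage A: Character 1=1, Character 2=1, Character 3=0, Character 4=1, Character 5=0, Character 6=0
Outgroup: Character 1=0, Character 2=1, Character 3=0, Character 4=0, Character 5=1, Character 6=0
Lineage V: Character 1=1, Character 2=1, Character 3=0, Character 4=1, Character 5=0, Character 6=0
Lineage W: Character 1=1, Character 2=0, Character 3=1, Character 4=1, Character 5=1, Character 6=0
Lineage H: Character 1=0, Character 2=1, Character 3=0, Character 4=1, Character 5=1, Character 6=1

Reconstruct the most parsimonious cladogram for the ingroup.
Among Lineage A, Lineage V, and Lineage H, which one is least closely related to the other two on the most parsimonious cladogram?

Lineage H

Character polarity is set by the outgroup: the derived state is whichever differs from the outgroup's state, so for Character 2, Character 5 the derived state is '0', and for the remaining characters it is '1'.
Only Lineage A, Lineage B, Lineage V, and Lineage W show the derived state '1' for Character 1, supporting them as a clade.
Only Lineage B and Lineage W show the derived state '0' for Character 2, supporting them as a clade.
Character 3: derived state '1' in Lineage W only — an autapomorphy, so it tells us nothing about relationships among taxa.
Character 4 (derived state '1') is shared by all ingroup taxa — unites the whole ingroup.
Only Lineage A and Lineage V show the derived state '0' for Character 5, supporting them as a clade.
Character 6 groups Lineage B and Lineage H, which is incompatible with the clades supported by the remaining characters; treating it as convergent (homoplasy) costs fewer steps than any alternative tree.
Most parsimonious ingroup topology: (((Lineage A,Lineage V),(Lineage B,Lineage W)),Lineage H).
Lineage A and Lineage V share a more recent common ancestor with each other than either does with Lineage H, so Lineage H is the least closely related of the three.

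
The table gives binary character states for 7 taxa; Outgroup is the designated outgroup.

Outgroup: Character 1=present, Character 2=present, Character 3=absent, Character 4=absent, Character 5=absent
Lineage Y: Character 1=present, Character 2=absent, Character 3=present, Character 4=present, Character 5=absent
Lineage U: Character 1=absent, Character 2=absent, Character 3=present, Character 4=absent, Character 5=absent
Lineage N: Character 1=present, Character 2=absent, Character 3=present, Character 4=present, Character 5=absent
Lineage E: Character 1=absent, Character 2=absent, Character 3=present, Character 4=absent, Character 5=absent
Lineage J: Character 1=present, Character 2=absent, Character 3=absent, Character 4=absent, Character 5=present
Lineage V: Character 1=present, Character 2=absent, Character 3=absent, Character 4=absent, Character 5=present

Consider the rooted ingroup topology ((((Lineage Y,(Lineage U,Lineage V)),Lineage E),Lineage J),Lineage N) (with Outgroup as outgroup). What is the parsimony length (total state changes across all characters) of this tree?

10

Map each character onto ((((Lineage Y,(Lineage U,Lineage V)),Lineage E),Lineage J),Lineage N) (rooted by Outgroup) and count the minimum state changes it requires (Fitch parsimony):
Character 1: 2; Character 2: 1; Character 3: 3; Character 4: 2; Character 5: 2.
Total tree length = 10.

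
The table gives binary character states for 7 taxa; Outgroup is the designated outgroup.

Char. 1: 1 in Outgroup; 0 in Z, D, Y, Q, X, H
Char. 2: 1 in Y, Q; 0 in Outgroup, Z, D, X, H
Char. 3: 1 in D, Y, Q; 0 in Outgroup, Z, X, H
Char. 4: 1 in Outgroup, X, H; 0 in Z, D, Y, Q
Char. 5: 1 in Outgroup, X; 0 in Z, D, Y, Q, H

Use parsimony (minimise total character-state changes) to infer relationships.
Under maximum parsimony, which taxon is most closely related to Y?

Character polarity is set by the outgroup: the derived state is whichever differs from the outgroup's state, so for Char. 1, Char. 4, Char. 5 the derived state is '0', and for the remaining characters it is '1'.
Char. 1 (derived state '0') is shared by all ingroup taxa — unites the whole ingroup.
Only Q and Y show the derived state '1' for Char. 2, supporting them as a clade.
Char. 3 (derived state '1') is shared by D, Q, and Y — a synapomorphy uniting that clade.
Only D, Q, Y, and Z show the derived state '0' for Char. 4, supporting them as a clade.
Char. 5: derived state '0' in D, H, Q, Y, and Z only — synapomorphy for {D, H, Q, Y, Z}.
Most parsimonious ingroup topology: (((Z,(D,(Y,Q))),H),X).
Y and Q form a cherry on this tree, so they are sister taxa.

Q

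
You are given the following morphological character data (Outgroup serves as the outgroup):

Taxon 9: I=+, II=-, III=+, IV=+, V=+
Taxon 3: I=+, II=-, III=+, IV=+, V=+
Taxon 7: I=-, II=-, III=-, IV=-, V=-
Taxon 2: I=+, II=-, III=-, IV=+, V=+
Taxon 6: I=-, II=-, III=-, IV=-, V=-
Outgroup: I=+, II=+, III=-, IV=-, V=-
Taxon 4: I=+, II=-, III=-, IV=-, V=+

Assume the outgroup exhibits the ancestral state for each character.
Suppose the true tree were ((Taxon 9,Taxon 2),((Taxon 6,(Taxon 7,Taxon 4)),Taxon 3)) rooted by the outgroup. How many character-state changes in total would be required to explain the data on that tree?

Map each character onto ((Taxon 9,Taxon 2),((Taxon 6,(Taxon 7,Taxon 4)),Taxon 3)) (rooted by Outgroup) and count the minimum state changes it requires (Fitch parsimony):
I: 2; II: 1; III: 2; IV: 2; V: 3.
Total tree length = 10.

10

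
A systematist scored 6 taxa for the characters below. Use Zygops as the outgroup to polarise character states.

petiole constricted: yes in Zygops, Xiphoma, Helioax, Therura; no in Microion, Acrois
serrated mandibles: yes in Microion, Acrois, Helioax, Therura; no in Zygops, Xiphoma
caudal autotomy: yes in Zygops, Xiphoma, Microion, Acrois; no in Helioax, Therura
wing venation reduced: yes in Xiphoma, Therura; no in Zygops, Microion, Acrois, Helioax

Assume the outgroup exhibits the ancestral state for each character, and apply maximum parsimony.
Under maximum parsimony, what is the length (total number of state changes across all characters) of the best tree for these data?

5

Character polarity is set by the outgroup: the derived state is whichever differs from the outgroup's state, so for petiole constricted, caudal autotomy the derived state is 'no', and for the remaining characters it is 'yes'.
petiole constricted: derived state 'no' in Acrois and Microion only — synapomorphy for {Acrois, Microion}.
serrated mandibles (derived state 'yes') is shared by Acrois, Helioax, Microion, and Therura — a synapomorphy uniting that clade.
Only Helioax and Therura show the derived state 'no' for caudal autotomy, supporting them as a clade.
wing venation reduced groups Therura and Xiphoma, which is incompatible with the clades supported by the remaining characters; treating it as convergent (homoplasy) costs fewer steps than any alternative tree.
Most parsimonious ingroup topology: (Xiphoma,((Microion,Acrois),(Helioax,Therura))).
Changes per character on this tree: petiole constricted: 1; serrated mandibles: 1; caudal autotomy: 1; wing venation reduced: 2.
Total = 5.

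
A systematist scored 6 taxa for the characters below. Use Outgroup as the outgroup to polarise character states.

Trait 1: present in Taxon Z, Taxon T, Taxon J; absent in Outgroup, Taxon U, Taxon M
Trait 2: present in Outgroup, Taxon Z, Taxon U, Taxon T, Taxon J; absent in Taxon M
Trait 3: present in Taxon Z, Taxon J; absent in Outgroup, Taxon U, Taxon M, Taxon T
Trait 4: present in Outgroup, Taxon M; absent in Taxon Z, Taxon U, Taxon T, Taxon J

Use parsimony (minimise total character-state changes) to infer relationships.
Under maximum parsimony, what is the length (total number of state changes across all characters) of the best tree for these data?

Character polarity is set by the outgroup: the derived state is whichever differs from the outgroup's state, so for Trait 2, Trait 4 the derived state is 'absent', and for the remaining characters it is 'present'.
Trait 1 (derived state 'present') is shared by Taxon J, Taxon T, and Taxon Z — a synapomorphy uniting that clade.
Trait 2: derived state 'absent' in Taxon M only — an autapomorphy, so it tells us nothing about relationships among taxa.
Trait 3 (derived state 'present') is shared by Taxon J and Taxon Z — a synapomorphy uniting that clade.
Trait 4: derived state 'absent' in Taxon J, Taxon T, Taxon U, and Taxon Z only — synapomorphy for {Taxon J, Taxon T, Taxon U, Taxon Z}.
Most parsimonious ingroup topology: ((((Taxon Z,Taxon J),Taxon T),Taxon U),Taxon M).
Changes per character on this tree: Trait 1: 1; Trait 2: 1; Trait 3: 1; Trait 4: 1.
Total = 4.

4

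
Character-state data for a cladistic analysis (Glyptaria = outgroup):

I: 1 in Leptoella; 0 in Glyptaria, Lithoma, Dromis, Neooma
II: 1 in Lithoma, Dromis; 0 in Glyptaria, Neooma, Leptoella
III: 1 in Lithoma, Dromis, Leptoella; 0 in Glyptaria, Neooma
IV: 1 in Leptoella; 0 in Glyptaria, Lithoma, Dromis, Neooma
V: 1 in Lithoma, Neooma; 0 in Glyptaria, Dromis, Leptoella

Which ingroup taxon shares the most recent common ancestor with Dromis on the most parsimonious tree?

Lithoma

The outgroup has state '0' for every character, so '1' is the derived state throughout.
I (derived state '1') is unique to Leptoella (autapomorphy; uninformative for grouping).
II (derived state '1') is shared by Dromis and Lithoma — a synapomorphy uniting that clade.
III: derived state '1' in Dromis, Leptoella, and Lithoma only — synapomorphy for {Dromis, Leptoella, Lithoma}.
IV (derived state '1') is unique to Leptoella (autapomorphy; uninformative for grouping).
V groups Lithoma and Neooma, which is incompatible with the clades supported by the remaining characters; treating it as convergent (homoplasy) costs fewer steps than any alternative tree.
Most parsimonious ingroup topology: (((Lithoma,Dromis),Leptoella),Neooma).
Dromis and Lithoma form a cherry on this tree, so they are sister taxa.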